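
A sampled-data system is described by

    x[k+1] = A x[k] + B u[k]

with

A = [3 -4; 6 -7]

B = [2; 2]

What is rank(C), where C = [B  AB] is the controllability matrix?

AB = [[-2], [-2]]
Controllability matrix C = [B  AB] = [[2, -2], [2, -2]]
Every column of C is a scalar multiple of column 1 = [2, 2] (multipliers 1, -1), so the columns span a one-dimensional space.
C ≠ 0, hence rank(C) = 1.
rank(C) = 1 < n = 2, so the pair (A, B) is not completely controllable.

1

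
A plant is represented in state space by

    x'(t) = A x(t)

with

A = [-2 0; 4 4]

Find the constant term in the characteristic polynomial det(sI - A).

For a 2×2 matrix, det(sI - A) = s^2 - (tr A)s + det A.
tr A = 2, det A = -8.
So p(s) = s^2 - 2s - 8.
The constant term is -8.

-8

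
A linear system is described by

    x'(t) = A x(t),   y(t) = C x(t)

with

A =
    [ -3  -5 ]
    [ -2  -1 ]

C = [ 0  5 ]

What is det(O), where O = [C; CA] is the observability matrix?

50

CA = [[-10, -5]]
Observability matrix O = [C; CA] = [[0, 5], [-10, -5]]
det(O) = 0·(-5) - 5·(-10) = 0 - (-50) = 50
Since det(O) ≠ 0, rank(O) = 2 and the system is completely observable.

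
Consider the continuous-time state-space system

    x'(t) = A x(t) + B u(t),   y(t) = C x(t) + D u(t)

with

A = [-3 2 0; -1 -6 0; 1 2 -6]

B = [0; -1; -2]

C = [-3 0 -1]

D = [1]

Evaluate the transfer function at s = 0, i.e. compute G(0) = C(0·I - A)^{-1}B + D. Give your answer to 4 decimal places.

G(0) = C(-A)^{-1}B + D = -C A^{-1} B + D.
det A = -120, so A^{-1} = (1/-120)·adj(A) = [[-3/10, -1/10, 0], [1/20, -3/20, 0], [-1/30, -1/15, -1/6]]
A^{-1} B = [1/10, 3/20, 2/5]^T
C A^{-1} B = -7/10
G(0) = D - C A^{-1} B = 1 - (-7/10) = 17/10 ≈ 1.7000

1.7000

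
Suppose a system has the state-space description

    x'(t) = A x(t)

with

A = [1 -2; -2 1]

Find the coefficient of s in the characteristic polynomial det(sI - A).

For a 2×2 matrix, det(sI - A) = s^2 - (tr A)s + det A.
tr A = 2, det A = -3.
So p(s) = s^2 - 2s - 3.
The coefficient of s is -2.

-2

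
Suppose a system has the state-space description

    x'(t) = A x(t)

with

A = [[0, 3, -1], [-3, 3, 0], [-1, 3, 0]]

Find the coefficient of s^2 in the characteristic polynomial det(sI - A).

-3

Expand det(sI - A) for the 3×3 matrix.
p(s) = s^3 - 3s^2 + 8s - 6.
(Check: constant term = det(-A) = (-1)^3 det A = -6; coefficient of s^2 = -tr A = -3.)
The coefficient of s^2 is -3.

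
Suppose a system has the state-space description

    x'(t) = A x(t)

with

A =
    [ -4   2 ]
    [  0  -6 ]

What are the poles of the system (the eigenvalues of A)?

-6, -4

det(sI - A) = s^2 - (tr A)s + det A, with tr A = (-4) + (-6) = -10 and det A = (-4)·(-6) - 2·0 = 24 - 0 = 24.
So p(s) = det(sI - A) = s^2 + 10s + 24.
Factor s^2 + 10s + 24: two numbers with sum -10 and product 24 are -4 and -6, so s^2 + 10s + 24 = (s + 4)(s + 6).
Hence p(s) = (s + 4) (s + 6), with roots -6, -4.
All eigenvalues have negative real part, so the system is asymptotically stable.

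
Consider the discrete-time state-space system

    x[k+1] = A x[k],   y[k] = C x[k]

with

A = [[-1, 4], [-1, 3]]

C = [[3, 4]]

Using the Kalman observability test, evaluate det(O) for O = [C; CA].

CA = [[-7, 24]]
Observability matrix O = [C; CA] = [[3, 4], [-7, 24]]
det(O) = 3·24 - 4·(-7) = 72 - (-28) = 100
Since det(O) ≠ 0, rank(O) = 2 and the system is completely observable.

100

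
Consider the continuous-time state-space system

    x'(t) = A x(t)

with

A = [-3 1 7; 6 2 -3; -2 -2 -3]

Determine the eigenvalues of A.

-4, -1, 1

det(sI - A) = s^3 - (tr A)s^2 + (M11 + M22 + M33)s - det A, where Mii is the 2×2 principal minor of A obtained by deleting row i and column i.
tr A = (-3) + 2 + (-3) = -4; M11 = 2·(-3) - (-3)·(-2) = -6 - 6 = -12; M22 = (-3)·(-3) - 7·(-2) = 9 - (-14) = 23; M33 = (-3)·2 - 1·6 = -6 - 6 = -12; sum of minors = -1.
det A = (-3)·(2·(-3) - (-3)·(-2)) - 1·(6·(-3) - (-3)·(-2)) + 7·(6·(-2) - 2·(-2)) = (-3)·(-12) - 1·(-24) + 7·(-8) = 4.
So p(s) = det(sI - A) = s^3 + 4s^2 - s - 4.
Rational-root test: any integer root divides -4. Testing small divisors, s = -1 works: p(-1) = -1 + 4 + 1 + (-4) = 0, so (s + 1) is a factor.
Dividing, p(s) = (s + 1)(s^2 + 3s - 4).
Factor s^2 + 3s - 4: two numbers with sum -3 and product -4 are 1 and -4, so s^2 + 3s - 4 = (s - 1)(s + 4).
Hence p(s) = (s - 1) (s + 1) (s + 4), with roots -4, -1, 1.
At least one eigenvalue has non-negative real part, so the system is not asymptotically stable.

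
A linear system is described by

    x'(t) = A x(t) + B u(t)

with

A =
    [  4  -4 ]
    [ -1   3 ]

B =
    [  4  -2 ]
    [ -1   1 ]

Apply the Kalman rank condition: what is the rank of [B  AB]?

AB = [[20, -12], [-7, 5]]
Controllability matrix C = [B  AB] = [[4, -2, 20, -12], [-1, 1, -7, 5]]
Take the 2×2 submatrix of C formed by columns 1, 2: [[4, -2], [-1, 1]]. Its determinant is 4·1 - (-2)·(-1) = 4 - 2 = 2 ≠ 0.
So rank(C) ≥ 2; since C has 2 rows, rank(C) = 2.
rank(C) = 2 = n, so the pair (A, B) is completely controllable.

2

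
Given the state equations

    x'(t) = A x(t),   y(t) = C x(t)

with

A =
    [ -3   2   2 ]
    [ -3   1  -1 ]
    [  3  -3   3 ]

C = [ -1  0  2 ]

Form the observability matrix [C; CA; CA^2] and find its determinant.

CA = [[9, -8, 4]]
CA^2 = [[9, -2, 38]]
Observability matrix O = [C; CA; CA^2] = [[-1, 0, 2], [9, -8, 4], [9, -2, 38]]
Expanding along the first row, det(O) = (-1)·((-8)·38 - 4·(-2)) - 0·(9·38 - 4·9) + 2·(9·(-2) - (-8)·9) = (-1)·(-296) - 0·306 + 2·54 = 404
Since det(O) ≠ 0, rank(O) = 3 and the system is completely observable.

404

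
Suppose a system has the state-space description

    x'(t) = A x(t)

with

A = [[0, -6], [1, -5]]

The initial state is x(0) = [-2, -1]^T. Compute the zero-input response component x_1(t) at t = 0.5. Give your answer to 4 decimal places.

-0.4463

det(sI - A) = s^2 - (tr A)s + det A, with tr A = 0 + (-5) = -5 and det A = 0·(-5) - (-6)·1 = 0 - (-6) = 6.
So p(s) = det(sI - A) = s^2 + 5s + 6.
Factor s^2 + 5s + 6: two numbers with sum -5 and product 6 are -2 and -3, so s^2 + 5s + 6 = (s + 2)(s + 3).
Hence p(s) = (s + 2) (s + 3), with roots -3, -2.
The eigenvalues -3, -2 are distinct and real, so A is diagonalisable and x(t) = e^{At} x(0) = V diag(e^{λ_i t}) V^{-1} x(0), where the columns of V are the eigenvectors.
λ = -3: A - (-3)I = [[3, -6], [1, -2]]. Row 1 gives 3·v1 + (-6)·v2 = 0, so take v_1 = [2, 1]^T.
λ = -2: A - (-2)I = [[2, -6], [1, -3]]. Row 1 gives 2·v1 + (-6)·v2 = 0, so take v_2 = [3, 1]^T.
V = [v_1 v_2] = [[2, 3], [1, 1]] has det V = -1, so V^{-1} = adj(V)/det V = [[-1, 3], [1, -2]].
Modal coordinates z(0) = V^{-1} x(0): (-1)·(-2) + 3·(-1) = -1; 1·(-2) + (-2)·(-1) = 0; so z(0) = [-1, 0]^T.
x_1(t) = Σ_i (v_i)_1 · z_i(0) · e^{λ_i t} (row 1 of V times the modal terms).
x_1(0.5) = 2·(-1)·e^{-3·0.5} + 3·0·e^{-2·0.5} = (-2)·0.223130 + 0·0.367879 = -0.4463.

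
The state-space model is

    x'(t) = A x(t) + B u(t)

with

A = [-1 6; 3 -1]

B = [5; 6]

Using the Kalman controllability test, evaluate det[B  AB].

AB = [[31], [9]]
Controllability matrix C = [B  AB] = [[5, 31], [6, 9]]
det(C) = 5·9 - 31·6 = 45 - 186 = -141
Since det(C) ≠ 0, rank(C) = 2 and the system is completely controllable.

-141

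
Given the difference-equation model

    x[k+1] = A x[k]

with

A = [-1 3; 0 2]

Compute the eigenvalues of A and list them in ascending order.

det(zI - A) = z^2 - (tr A)z + det A, with tr A = (-1) + 2 = 1 and det A = (-1)·2 - 3·0 = -2 - 0 = -2.
So p(z) = det(zI - A) = z^2 - z - 2.
Factor z^2 - z - 2: two numbers with sum 1 and product -2 are 2 and -1, so z^2 - z - 2 = (z - 2)(z + 1).
Hence p(z) = (z - 2) (z + 1), with roots -1, 2.

-1, 2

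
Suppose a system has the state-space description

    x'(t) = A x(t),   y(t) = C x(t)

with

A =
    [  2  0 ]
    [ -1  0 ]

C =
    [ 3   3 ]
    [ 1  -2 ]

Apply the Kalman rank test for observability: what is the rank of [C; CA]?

2

CA = [[3, 0], [4, 0]]
Observability matrix O = [C; CA] = [[3, 3], [1, -2], [3, 0], [4, 0]]
Take the 2×2 submatrix of O formed by rows 1, 2: [[3, 3], [1, -2]]. Its determinant is 3·(-2) - 3·1 = -6 - 3 = -9 ≠ 0.
So rank(O) ≥ 2; since O has 2 columns, rank(O) = 2.
rank(O) = 2 = n, so the pair (A, C) is completely observable.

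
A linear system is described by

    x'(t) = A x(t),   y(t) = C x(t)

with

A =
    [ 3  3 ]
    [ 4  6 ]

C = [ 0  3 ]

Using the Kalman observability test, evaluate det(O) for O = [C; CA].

-36

CA = [[12, 18]]
Observability matrix O = [C; CA] = [[0, 3], [12, 18]]
det(O) = 0·18 - 3·12 = 0 - 36 = -36
Since det(O) ≠ 0, rank(O) = 2 and the system is completely observable.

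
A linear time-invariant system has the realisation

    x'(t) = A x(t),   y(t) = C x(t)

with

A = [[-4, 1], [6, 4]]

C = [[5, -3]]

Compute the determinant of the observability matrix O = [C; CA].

-149

CA = [[-38, -7]]
Observability matrix O = [C; CA] = [[5, -3], [-38, -7]]
det(O) = 5·(-7) - (-3)·(-38) = -35 - 114 = -149
Since det(O) ≠ 0, rank(O) = 2 and the system is completely observable.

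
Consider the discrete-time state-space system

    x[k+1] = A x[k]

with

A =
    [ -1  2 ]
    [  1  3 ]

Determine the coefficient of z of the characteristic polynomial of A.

-2

For a 2×2 matrix, det(zI - A) = z^2 - (tr A)z + det A.
tr A = 2, det A = -5.
So p(z) = z^2 - 2z - 5.
The coefficient of z is -2.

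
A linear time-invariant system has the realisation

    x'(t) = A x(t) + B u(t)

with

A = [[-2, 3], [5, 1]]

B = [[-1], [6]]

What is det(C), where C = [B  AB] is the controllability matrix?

-121

AB = [[20], [1]]
Controllability matrix C = [B  AB] = [[-1, 20], [6, 1]]
det(C) = (-1)·1 - 20·6 = -1 - 120 = -121
Since det(C) ≠ 0, rank(C) = 2 and the system is completely controllable.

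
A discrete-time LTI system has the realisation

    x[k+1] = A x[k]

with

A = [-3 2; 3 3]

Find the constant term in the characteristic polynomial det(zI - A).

For a 2×2 matrix, det(zI - A) = z^2 - (tr A)z + det A.
tr A = 0, det A = -15.
So p(z) = z^2 - 15.
The constant term is -15.

-15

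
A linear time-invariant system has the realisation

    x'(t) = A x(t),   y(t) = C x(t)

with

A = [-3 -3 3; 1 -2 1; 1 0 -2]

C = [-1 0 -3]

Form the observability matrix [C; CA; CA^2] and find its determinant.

45

CA = [[0, 3, 3]]
CA^2 = [[6, -6, -3]]
Observability matrix O = [C; CA; CA^2] = [[-1, 0, -3], [0, 3, 3], [6, -6, -3]]
Expanding along the first row, det(O) = (-1)·(3·(-3) - 3·(-6)) - 0·(0·(-3) - 3·6) + (-3)·(0·(-6) - 3·6) = (-1)·9 - 0·(-18) + (-3)·(-18) = 45
Since det(O) ≠ 0, rank(O) = 3 and the system is completely observable.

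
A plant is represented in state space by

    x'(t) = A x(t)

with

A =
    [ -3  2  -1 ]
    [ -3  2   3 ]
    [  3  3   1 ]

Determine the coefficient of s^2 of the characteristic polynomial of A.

0

Expand det(sI - A) for the 3×3 matrix.
p(s) = s^3 - 7s - 60.
(Check: constant term = det(-A) = (-1)^3 det A = -60; coefficient of s^2 = -tr A = 0.)
The coefficient of s^2 is 0.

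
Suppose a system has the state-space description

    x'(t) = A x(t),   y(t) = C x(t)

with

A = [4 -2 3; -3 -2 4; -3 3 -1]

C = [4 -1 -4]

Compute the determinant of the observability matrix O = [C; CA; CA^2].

-14017

CA = [[31, -18, 12]]
CA^2 = [[142, 10, 9]]
Observability matrix O = [C; CA; CA^2] = [[4, -1, -4], [31, -18, 12], [142, 10, 9]]
Expanding along the first row, det(O) = 4·((-18)·9 - 12·10) - (-1)·(31·9 - 12·142) + (-4)·(31·10 - (-18)·142) = 4·(-282) - (-1)·(-1425) + (-4)·2866 = -14017
Since det(O) ≠ 0, rank(O) = 3 and the system is completely observable.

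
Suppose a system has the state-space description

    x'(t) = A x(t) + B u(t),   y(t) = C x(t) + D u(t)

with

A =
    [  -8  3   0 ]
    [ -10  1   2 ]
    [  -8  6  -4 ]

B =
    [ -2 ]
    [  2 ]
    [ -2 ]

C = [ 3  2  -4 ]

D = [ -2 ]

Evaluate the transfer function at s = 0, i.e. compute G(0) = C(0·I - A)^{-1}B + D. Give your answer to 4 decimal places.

G(0) = C(-A)^{-1}B + D = -C A^{-1} B + D.
det A = -40, so A^{-1} = (1/-40)·adj(A) = [[2/5, -3/10, -3/20], [7/5, -4/5, -2/5], [13/10, -3/5, -11/20]]
A^{-1} B = [-11/10, -18/5, -27/10]^T
C A^{-1} B = 3/10
G(0) = D - C A^{-1} B = -2 - (3/10) = -23/10 ≈ -2.3000

-2.3000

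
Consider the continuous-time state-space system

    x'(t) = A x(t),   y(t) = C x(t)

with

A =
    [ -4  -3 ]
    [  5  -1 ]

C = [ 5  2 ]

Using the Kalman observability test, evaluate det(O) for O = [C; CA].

CA = [[-10, -17]]
Observability matrix O = [C; CA] = [[5, 2], [-10, -17]]
det(O) = 5·(-17) - 2·(-10) = -85 - (-20) = -65
Since det(O) ≠ 0, rank(O) = 2 and the system is completely observable.

-65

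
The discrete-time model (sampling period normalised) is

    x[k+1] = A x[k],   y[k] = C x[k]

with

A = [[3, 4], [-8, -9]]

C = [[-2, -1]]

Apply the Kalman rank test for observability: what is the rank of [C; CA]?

CA = [[2, 1]]
Observability matrix O = [C; CA] = [[-2, -1], [2, 1]]
Every row of O is a scalar multiple of row 1 = [-2, -1] (multipliers 1, -1), so the rows span a one-dimensional space.
O ≠ 0, hence rank(O) = 1.
rank(O) = 1 < n = 2, so the pair (A, C) is not completely observable.

1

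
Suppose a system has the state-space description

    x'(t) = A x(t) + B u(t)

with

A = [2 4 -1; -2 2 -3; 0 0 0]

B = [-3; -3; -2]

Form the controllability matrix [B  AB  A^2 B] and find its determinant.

1312

AB = [[-16], [6], [0]]
A^2B = [[-8], [44], [0]]
Controllability matrix C = [B  AB  A^2B] = [[-3, -16, -8], [-3, 6, 44], [-2, 0, 0]]
Expanding along the first row, det(C) = (-3)·(6·0 - 44·0) - (-16)·((-3)·0 - 44·(-2)) + (-8)·((-3)·0 - 6·(-2)) = (-3)·0 - (-16)·88 + (-8)·12 = 1312
Since det(C) ≠ 0, rank(C) = 3 and the system is completely controllable.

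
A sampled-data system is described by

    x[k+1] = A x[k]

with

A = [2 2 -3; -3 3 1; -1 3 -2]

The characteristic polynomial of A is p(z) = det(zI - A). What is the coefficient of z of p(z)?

Expand det(zI - A) for the 3×3 matrix.
p(z) = z^3 - 3z^2 - 4z + 14.
(Check: constant term = det(-A) = (-1)^3 det A = 14; coefficient of z^2 = -tr A = -3.)
The coefficient of z is -4.

-4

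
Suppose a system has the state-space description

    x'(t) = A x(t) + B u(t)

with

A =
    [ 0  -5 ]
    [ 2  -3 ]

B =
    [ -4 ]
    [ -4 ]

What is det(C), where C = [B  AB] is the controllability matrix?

AB = [[20], [4]]
Controllability matrix C = [B  AB] = [[-4, 20], [-4, 4]]
det(C) = (-4)·4 - 20·(-4) = -16 - (-80) = 64
Since det(C) ≠ 0, rank(C) = 2 and the system is completely controllable.

64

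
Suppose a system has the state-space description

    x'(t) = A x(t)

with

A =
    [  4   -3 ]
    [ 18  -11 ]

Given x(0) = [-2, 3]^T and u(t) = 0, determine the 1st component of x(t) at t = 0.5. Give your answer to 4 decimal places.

-2.7363

det(sI - A) = s^2 - (tr A)s + det A, with tr A = 4 + (-11) = -7 and det A = 4·(-11) - (-3)·18 = -44 - (-54) = 10.
So p(s) = det(sI - A) = s^2 + 7s + 10.
Factor s^2 + 7s + 10: two numbers with sum -7 and product 10 are -2 and -5, so s^2 + 7s + 10 = (s + 2)(s + 5).
Hence p(s) = (s + 2) (s + 5), with roots -5, -2.
The eigenvalues -5, -2 are distinct and real, so A is diagonalisable and x(t) = e^{At} x(0) = V diag(e^{λ_i t}) V^{-1} x(0), where the columns of V are the eigenvectors.
λ = -5: A - (-5)I = [[9, -3], [18, -6]]. Row 1 gives 9·v1 + (-3)·v2 = 0, so take v_1 = [-1, -3]^T.
λ = -2: A - (-2)I = [[6, -3], [18, -9]]. Row 1 gives 6·v1 + (-3)·v2 = 0, so take v_2 = [-1, -2]^T.
V = [v_1 v_2] = [[-1, -1], [-3, -2]] has det V = -1, so V^{-1} = adj(V)/det V = [[2, -1], [-3, 1]].
Modal coordinates z(0) = V^{-1} x(0): 2·(-2) + (-1)·3 = -7; (-3)·(-2) + 1·3 = 9; so z(0) = [-7, 9]^T.
x_1(t) = Σ_i (v_i)_1 · z_i(0) · e^{λ_i t} (row 1 of V times the modal terms).
x_1(0.5) = (-1)·(-7)·e^{-5·0.5} + (-1)·9·e^{-2·0.5} = 7·0.082085 + (-9)·0.367879 = -2.7363.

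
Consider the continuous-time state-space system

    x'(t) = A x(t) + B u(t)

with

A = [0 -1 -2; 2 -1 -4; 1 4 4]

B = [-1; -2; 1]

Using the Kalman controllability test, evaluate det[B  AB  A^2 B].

-68

AB = [[0], [-4], [-5]]
A^2B = [[14], [24], [-36]]
Controllability matrix C = [B  AB  A^2B] = [[-1, 0, 14], [-2, -4, 24], [1, -5, -36]]
Expanding along the first row, det(C) = (-1)·((-4)·(-36) - 24·(-5)) - 0·((-2)·(-36) - 24·1) + 14·((-2)·(-5) - (-4)·1) = (-1)·264 - 0·48 + 14·14 = -68
Since det(C) ≠ 0, rank(C) = 3 and the system is completely controllable.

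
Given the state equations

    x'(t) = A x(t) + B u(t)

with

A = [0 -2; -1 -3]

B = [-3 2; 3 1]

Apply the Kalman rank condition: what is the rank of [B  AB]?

AB = [[-6, -2], [-6, -5]]
Controllability matrix C = [B  AB] = [[-3, 2, -6, -2], [3, 1, -6, -5]]
Take the 2×2 submatrix of C formed by columns 1, 2: [[-3, 2], [3, 1]]. Its determinant is (-3)·1 - 2·3 = -3 - 6 = -9 ≠ 0.
So rank(C) ≥ 2; since C has 2 rows, rank(C) = 2.
rank(C) = 2 = n, so the pair (A, B) is completely controllable.

2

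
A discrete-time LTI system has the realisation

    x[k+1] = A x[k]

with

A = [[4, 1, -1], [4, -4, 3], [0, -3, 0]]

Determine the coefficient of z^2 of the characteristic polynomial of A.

Expand det(zI - A) for the 3×3 matrix.
p(z) = z^3 - 11z - 48.
(Check: constant term = det(-A) = (-1)^3 det A = -48; coefficient of z^2 = -tr A = 0.)
The coefficient of z^2 is 0.

0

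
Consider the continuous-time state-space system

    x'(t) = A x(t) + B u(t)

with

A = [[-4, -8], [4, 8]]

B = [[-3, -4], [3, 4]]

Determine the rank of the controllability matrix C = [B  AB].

AB = [[-12, -16], [12, 16]]
Controllability matrix C = [B  AB] = [[-3, -4, -12, -16], [3, 4, 12, 16]]
Every column of C is a scalar multiple of column 1 = [-3, 3] (multipliers 1, 4/3, 4, 16/3), so the columns span a one-dimensional space.
C ≠ 0, hence rank(C) = 1.
rank(C) = 1 < n = 2, so the pair (A, B) is not completely controllable.

1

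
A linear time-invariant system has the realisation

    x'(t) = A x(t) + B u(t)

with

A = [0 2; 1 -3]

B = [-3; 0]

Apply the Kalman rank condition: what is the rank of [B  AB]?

AB = [[0], [-3]]
Controllability matrix C = [B  AB] = [[-3, 0], [0, -3]]
det(C) = (-3)·(-3) - 0·0 = 9 - 0 = 9 ≠ 0, so rank(C) = 2.
rank(C) = 2 = n, so the pair (A, B) is completely controllable.

2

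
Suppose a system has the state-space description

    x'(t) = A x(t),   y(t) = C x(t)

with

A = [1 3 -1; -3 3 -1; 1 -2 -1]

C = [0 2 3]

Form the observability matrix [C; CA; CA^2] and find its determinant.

119

CA = [[-3, 0, -5]]
CA^2 = [[-8, 1, 8]]
Observability matrix O = [C; CA; CA^2] = [[0, 2, 3], [-3, 0, -5], [-8, 1, 8]]
Expanding along the first row, det(O) = 0·(0·8 - (-5)·1) - 2·((-3)·8 - (-5)·(-8)) + 3·((-3)·1 - 0·(-8)) = 0·5 - 2·(-64) + 3·(-3) = 119
Since det(O) ≠ 0, rank(O) = 3 and the system is completely observable.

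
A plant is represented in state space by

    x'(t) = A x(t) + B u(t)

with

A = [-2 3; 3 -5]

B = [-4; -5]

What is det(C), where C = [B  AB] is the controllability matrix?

AB = [[-7], [13]]
Controllability matrix C = [B  AB] = [[-4, -7], [-5, 13]]
det(C) = (-4)·13 - (-7)·(-5) = -52 - 35 = -87
Since det(C) ≠ 0, rank(C) = 2 and the system is completely controllable.

-87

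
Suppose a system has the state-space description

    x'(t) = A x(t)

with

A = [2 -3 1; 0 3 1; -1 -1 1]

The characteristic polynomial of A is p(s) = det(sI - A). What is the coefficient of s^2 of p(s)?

Expand det(sI - A) for the 3×3 matrix.
p(s) = s^3 - 6s^2 + 13s - 14.
(Check: constant term = det(-A) = (-1)^3 det A = -14; coefficient of s^2 = -tr A = -6.)
The coefficient of s^2 is -6.

-6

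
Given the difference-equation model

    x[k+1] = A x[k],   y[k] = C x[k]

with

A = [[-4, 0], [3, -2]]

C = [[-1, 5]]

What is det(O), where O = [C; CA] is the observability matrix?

-85

CA = [[19, -10]]
Observability matrix O = [C; CA] = [[-1, 5], [19, -10]]
det(O) = (-1)·(-10) - 5·19 = 10 - 95 = -85
Since det(O) ≠ 0, rank(O) = 2 and the system is completely observable.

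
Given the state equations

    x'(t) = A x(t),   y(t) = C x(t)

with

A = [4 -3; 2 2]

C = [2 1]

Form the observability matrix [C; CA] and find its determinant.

CA = [[10, -4]]
Observability matrix O = [C; CA] = [[2, 1], [10, -4]]
det(O) = 2·(-4) - 1·10 = -8 - 10 = -18
Since det(O) ≠ 0, rank(O) = 2 and the system is completely observable.

-18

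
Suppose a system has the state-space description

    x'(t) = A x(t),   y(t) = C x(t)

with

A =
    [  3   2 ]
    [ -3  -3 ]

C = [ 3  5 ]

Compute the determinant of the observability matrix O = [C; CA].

CA = [[-6, -9]]
Observability matrix O = [C; CA] = [[3, 5], [-6, -9]]
det(O) = 3·(-9) - 5·(-6) = -27 - (-30) = 3
Since det(O) ≠ 0, rank(O) = 2 and the system is completely observable.

3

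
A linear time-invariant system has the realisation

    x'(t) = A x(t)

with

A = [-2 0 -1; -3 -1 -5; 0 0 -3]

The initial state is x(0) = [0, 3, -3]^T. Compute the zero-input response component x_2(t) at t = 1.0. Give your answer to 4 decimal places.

det(sI - A) = s^3 - (tr A)s^2 + (M11 + M22 + M33)s - det A, where Mii is the 2×2 principal minor of A obtained by deleting row i and column i.
tr A = (-2) + (-1) + (-3) = -6; M11 = (-1)·(-3) - (-5)·0 = 3 - 0 = 3; M22 = (-2)·(-3) - (-1)·0 = 6 - 0 = 6; M33 = (-2)·(-1) - 0·(-3) = 2 - 0 = 2; sum of minors = 11.
det A = (-2)·((-1)·(-3) - (-5)·0) - 0·((-3)·(-3) - (-5)·0) + (-1)·((-3)·0 - (-1)·0) = (-2)·3 - 0·9 + (-1)·0 = -6.
So p(s) = det(sI - A) = s^3 + 6s^2 + 11s + 6.
Rational-root test: any integer root divides 6. Testing small divisors, s = -1 works: p(-1) = -1 + 6 + (-11) + 6 = 0, so (s + 1) is a factor.
Dividing, p(s) = (s + 1)(s^2 + 5s + 6).
Factor s^2 + 5s + 6: two numbers with sum -5 and product 6 are -2 and -3, so s^2 + 5s + 6 = (s + 2)(s + 3).
Hence p(s) = (s + 1) (s + 2) (s + 3), with roots -3, -2, -1.
The eigenvalues -3, -2, -1 are distinct and real, so A is diagonalisable and x(t) = e^{At} x(0) = V diag(e^{λ_i t}) V^{-1} x(0), where the columns of V are the eigenvectors.
λ = -3: A - (-3)I = [[1, 0, -1], [-3, 2, -5], [0, 0, 0]]. v must be orthogonal to every row; (row 1) × (row 2) = [2, 8, 2], so take v_1 = [1, 4, 1]^T.
λ = -2: A - (-2)I = [[0, 0, -1], [-3, 1, -5], [0, 0, -1]]. v must be orthogonal to every row; (row 1) × (row 2) = [1, 3, 0], so take v_2 = [1, 3, 0]^T.
λ = -1: A - (-1)I = [[-1, 0, -1], [-3, 0, -5], [0, 0, -2]]. v must be orthogonal to every row; (row 1) × (row 2) = [0, -2, 0], so take v_3 = [0, -1, 0]^T.
V = [v_1 v_2 v_3] = [[1, 1, 0], [4, 3, -1], [1, 0, 0]] has det V = -1, so V^{-1} = adj(V)/det V = [[0, 0, 1], [1, 0, -1], [3, -1, 1]].
Modal coordinates z(0) = V^{-1} x(0): 0·0 + 0·3 + 1·(-3) = -3; 1·0 + 0·3 + (-1)·(-3) = 3; 3·0 + (-1)·3 + 1·(-3) = -6; so z(0) = [-3, 3, -6]^T.
x_2(t) = Σ_i (v_i)_2 · z_i(0) · e^{λ_i t} (row 2 of V times the modal terms).
x_2(1.0) = 4·(-3)·e^{-3·1.0} + 3·3·e^{-2·1.0} + (-1)·(-6)·e^{-1·1.0} = (-12)·0.049787 + 9·0.135335 + 6·0.367879 = 2.8278.

2.8278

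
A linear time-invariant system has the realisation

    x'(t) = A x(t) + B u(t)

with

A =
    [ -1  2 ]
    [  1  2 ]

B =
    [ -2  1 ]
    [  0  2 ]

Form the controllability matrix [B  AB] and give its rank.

AB = [[2, 3], [-2, 5]]
Controllability matrix C = [B  AB] = [[-2, 1, 2, 3], [0, 2, -2, 5]]
Take the 2×2 submatrix of C formed by columns 1, 2: [[-2, 1], [0, 2]]. Its determinant is (-2)·2 - 1·0 = -4 - 0 = -4 ≠ 0.
So rank(C) ≥ 2; since C has 2 rows, rank(C) = 2.
rank(C) = 2 = n, so the pair (A, B) is completely controllable.

2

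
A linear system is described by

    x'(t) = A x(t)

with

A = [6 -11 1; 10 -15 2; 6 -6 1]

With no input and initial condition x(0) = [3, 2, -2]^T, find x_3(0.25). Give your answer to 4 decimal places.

det(sI - A) = s^3 - (tr A)s^2 + (M11 + M22 + M33)s - det A, where Mii is the 2×2 principal minor of A obtained by deleting row i and column i.
tr A = 6 + (-15) + 1 = -8; M11 = (-15)·1 - 2·(-6) = -15 - (-12) = -3; M22 = 6·1 - 1·6 = 6 - 6 = 0; M33 = 6·(-15) - (-11)·10 = -90 - (-110) = 20; sum of minors = 17.
det A = 6·((-15)·1 - 2·(-6)) - (-11)·(10·1 - 2·6) + 1·(10·(-6) - (-15)·6) = 6·(-3) - (-11)·(-2) + 1·30 = -10.
So p(s) = det(sI - A) = s^3 + 8s^2 + 17s + 10.
Rational-root test: any integer root divides 10. Testing small divisors, s = -1 works: p(-1) = -1 + 8 + (-17) + 10 = 0, so (s + 1) is a factor.
Dividing, p(s) = (s + 1)(s^2 + 7s + 10).
Factor s^2 + 7s + 10: two numbers with sum -7 and product 10 are -2 and -5, so s^2 + 7s + 10 = (s + 2)(s + 5).
Hence p(s) = (s + 1) (s + 2) (s + 5), with roots -5, -2, -1.
The eigenvalues -5, -2, -1 are distinct and real, so A is diagonalisable and x(t) = e^{At} x(0) = V diag(e^{λ_i t}) V^{-1} x(0), where the columns of V are the eigenvectors.
λ = -5: A - (-5)I = [[11, -11, 1], [10, -10, 2], [6, -6, 6]]. v must be orthogonal to every row; (row 1) × (row 2) = [-12, -12, 0], so take v_1 = [-1, -1, 0]^T.
λ = -2: A - (-2)I = [[8, -11, 1], [10, -13, 2], [6, -6, 3]]. v must be orthogonal to every row; (row 1) × (row 2) = [-9, -6, 6], so take v_2 = [-3, -2, 2]^T.
λ = -1: A - (-1)I = [[7, -11, 1], [10, -14, 2], [6, -6, 2]]. v must be orthogonal to every row; (row 1) × (row 2) = [-8, -4, 12], so take v_3 = [-2, -1, 3]^T.
V = [v_1 v_2 v_3] = [[-1, -3, -2], [-1, -2, -1], [0, 2, 3]] has det V = -1, so V^{-1} = adj(V)/det V = [[4, -5, 1], [-3, 3, -1], [2, -2, 1]].
Modal coordinates z(0) = V^{-1} x(0): 4·3 + (-5)·2 + 1·(-2) = 0; (-3)·3 + 3·2 + (-1)·(-2) = -1; 2·3 + (-2)·2 + 1·(-2) = 0; so z(0) = [0, -1, 0]^T.
x_3(t) = Σ_i (v_i)_3 · z_i(0) · e^{λ_i t} (row 3 of V times the modal terms).
x_3(0.25) = 0·0·e^{-5·0.25} + 2·(-1)·e^{-2·0.25} + 3·0·e^{-1·0.25} = 0·0.286505 + (-2)·0.606531 + 0·0.778801 = -1.2131.

-1.2131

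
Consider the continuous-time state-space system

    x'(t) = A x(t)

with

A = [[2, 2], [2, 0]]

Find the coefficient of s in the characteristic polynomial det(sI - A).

-2

For a 2×2 matrix, det(sI - A) = s^2 - (tr A)s + det A.
tr A = 2, det A = -4.
So p(s) = s^2 - 2s - 4.
The coefficient of s is -2.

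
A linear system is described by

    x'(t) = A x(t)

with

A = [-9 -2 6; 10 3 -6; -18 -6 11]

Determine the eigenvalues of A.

-1, 1, 5

det(sI - A) = s^3 - (tr A)s^2 + (M11 + M22 + M33)s - det A, where Mii is the 2×2 principal minor of A obtained by deleting row i and column i.
tr A = (-9) + 3 + 11 = 5; M11 = 3·11 - (-6)·(-6) = 33 - 36 = -3; M22 = (-9)·11 - 6·(-18) = -99 - (-108) = 9; M33 = (-9)·3 - (-2)·10 = -27 - (-20) = -7; sum of minors = -1.
det A = (-9)·(3·11 - (-6)·(-6)) - (-2)·(10·11 - (-6)·(-18)) + 6·(10·(-6) - 3·(-18)) = (-9)·(-3) - (-2)·2 + 6·(-6) = -5.
So p(s) = det(sI - A) = s^3 - 5s^2 - s + 5.
Rational-root test: any integer root divides 5. Testing small divisors, s = -1 works: p(-1) = -1 + (-5) + 1 + 5 = 0, so (s + 1) is a factor.
Dividing, p(s) = (s + 1)(s^2 - 6s + 5).
Factor s^2 - 6s + 5: two numbers with sum 6 and product 5 are 5 and 1, so s^2 - 6s + 5 = (s - 5)(s - 1).
Hence p(s) = (s - 5) (s - 1) (s + 1), with roots -1, 1, 5.
At least one eigenvalue has non-negative real part, so the system is not asymptotically stable.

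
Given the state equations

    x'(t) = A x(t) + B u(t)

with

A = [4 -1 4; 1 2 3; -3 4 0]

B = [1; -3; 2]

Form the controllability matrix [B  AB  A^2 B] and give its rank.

3

AB = [[15], [1], [-15]]
A^2B = [[-1], [-28], [-41]]
Controllability matrix C = [B  AB  A^2B] = [[1, 15, -1], [-3, 1, -28], [2, -15, -41]]
det(C) = 1·(1·(-41) - (-28)·(-15)) - 15·((-3)·(-41) - (-28)·2) + (-1)·((-3)·(-15) - 1·2) = 1·(-461) - 15·179 + (-1)·43 = -3189 ≠ 0, so rank(C) = 3.
rank(C) = 3 = n, so the pair (A, B) is completely controllable.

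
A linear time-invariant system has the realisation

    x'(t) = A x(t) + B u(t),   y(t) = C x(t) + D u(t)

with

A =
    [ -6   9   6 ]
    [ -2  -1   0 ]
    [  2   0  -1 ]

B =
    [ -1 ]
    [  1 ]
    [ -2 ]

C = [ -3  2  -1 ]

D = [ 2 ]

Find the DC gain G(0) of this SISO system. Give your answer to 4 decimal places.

9.0000

G(0) = C(-A)^{-1}B + D = -C A^{-1} B + D.
det A = -12, so A^{-1} = (1/-12)·adj(A) = [[-1/12, -3/4, -1/2], [1/6, 1/2, 1], [-1/6, -3/2, -2]]
A^{-1} B = [1/3, -5/3, 8/3]^T
C A^{-1} B = -7
G(0) = D - C A^{-1} B = 2 - (-7) = 9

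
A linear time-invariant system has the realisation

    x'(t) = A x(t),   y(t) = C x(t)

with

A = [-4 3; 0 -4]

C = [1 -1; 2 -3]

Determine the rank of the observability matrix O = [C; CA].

2

CA = [[-4, 7], [-8, 18]]
Observability matrix O = [C; CA] = [[1, -1], [2, -3], [-4, 7], [-8, 18]]
Take the 2×2 submatrix of O formed by rows 1, 2: [[1, -1], [2, -3]]. Its determinant is 1·(-3) - (-1)·2 = -3 - (-2) = -1 ≠ 0.
So rank(O) ≥ 2; since O has 2 columns, rank(O) = 2.
rank(O) = 2 = n, so the pair (A, C) is completely observable.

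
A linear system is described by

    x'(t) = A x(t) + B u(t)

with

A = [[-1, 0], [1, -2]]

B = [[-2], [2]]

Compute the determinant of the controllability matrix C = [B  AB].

AB = [[2], [-6]]
Controllability matrix C = [B  AB] = [[-2, 2], [2, -6]]
det(C) = (-2)·(-6) - 2·2 = 12 - 4 = 8
Since det(C) ≠ 0, rank(C) = 2 and the system is completely controllable.

8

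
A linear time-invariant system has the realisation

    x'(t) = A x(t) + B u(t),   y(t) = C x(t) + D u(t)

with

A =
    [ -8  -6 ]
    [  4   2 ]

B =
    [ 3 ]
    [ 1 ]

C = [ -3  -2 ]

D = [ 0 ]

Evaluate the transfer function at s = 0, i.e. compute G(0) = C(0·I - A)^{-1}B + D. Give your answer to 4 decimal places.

-0.5000

G(0) = C(-A)^{-1}B + D = -C A^{-1} B + D.
det A = 8, so A^{-1} = (1/8)·adj(A) = [[1/4, 3/4], [-1/2, -1]]
A^{-1} B = [3/2, -5/2]^T
C A^{-1} B = 1/2
G(0) = D - C A^{-1} B = 0 - (1/2) = -1/2 ≈ -0.5000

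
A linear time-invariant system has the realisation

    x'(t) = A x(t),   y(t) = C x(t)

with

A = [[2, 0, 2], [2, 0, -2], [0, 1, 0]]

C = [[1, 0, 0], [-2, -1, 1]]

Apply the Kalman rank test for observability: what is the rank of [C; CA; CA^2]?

3

CA = [[2, 0, 2], [-6, 1, -2]]
CA^2 = [[4, 2, 4], [-10, -2, -14]]
Observability matrix O = [C; CA; CA^2] = [[1, 0, 0], [-2, -1, 1], [2, 0, 2], [-6, 1, -2], [4, 2, 4], [-10, -2, -14]]
Take the 3×3 submatrix of O formed by rows 1, 2, 3: [[1, 0, 0], [-2, -1, 1], [2, 0, 2]]. Its determinant is 1·((-1)·2 - 1·0) - 0·((-2)·2 - 1·2) + 0·((-2)·0 - (-1)·2) = 1·(-2) - 0·(-6) + 0·2 = -2 ≠ 0.
So rank(O) ≥ 3; since O has 3 columns, rank(O) = 3.
rank(O) = 3 = n, so the pair (A, C) is completely observable.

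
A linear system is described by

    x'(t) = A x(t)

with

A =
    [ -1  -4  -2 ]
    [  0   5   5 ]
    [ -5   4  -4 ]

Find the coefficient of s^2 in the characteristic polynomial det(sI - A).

Expand det(sI - A) for the 3×3 matrix.
p(s) = s^3 - 51s - 90.
(Check: constant term = det(-A) = (-1)^3 det A = -90; coefficient of s^2 = -tr A = 0.)
The coefficient of s^2 is 0.

0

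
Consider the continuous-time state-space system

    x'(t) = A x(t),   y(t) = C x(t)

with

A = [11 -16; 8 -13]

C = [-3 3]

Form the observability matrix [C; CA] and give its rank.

1

CA = [[-9, 9]]
Observability matrix O = [C; CA] = [[-3, 3], [-9, 9]]
Every row of O is a scalar multiple of row 1 = [-3, 3] (multipliers 1, 3), so the rows span a one-dimensional space.
O ≠ 0, hence rank(O) = 1.
rank(O) = 1 < n = 2, so the pair (A, C) is not completely observable.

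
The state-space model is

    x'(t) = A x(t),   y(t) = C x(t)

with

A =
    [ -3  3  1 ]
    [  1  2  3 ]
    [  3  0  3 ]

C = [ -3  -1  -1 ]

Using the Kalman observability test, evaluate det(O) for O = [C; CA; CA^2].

-1760

CA = [[5, -11, -9]]
CA^2 = [[-53, -7, -55]]
Observability matrix O = [C; CA; CA^2] = [[-3, -1, -1], [5, -11, -9], [-53, -7, -55]]
Expanding along the first row, det(O) = (-3)·((-11)·(-55) - (-9)·(-7)) - (-1)·(5·(-55) - (-9)·(-53)) + (-1)·(5·(-7) - (-11)·(-53)) = (-3)·542 - (-1)·(-752) + (-1)·(-618) = -1760
Since det(O) ≠ 0, rank(O) = 3 and the system is completely observable.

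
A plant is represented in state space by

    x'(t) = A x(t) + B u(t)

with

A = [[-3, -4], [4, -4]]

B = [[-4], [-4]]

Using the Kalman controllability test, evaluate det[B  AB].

112

AB = [[28], [0]]
Controllability matrix C = [B  AB] = [[-4, 28], [-4, 0]]
det(C) = (-4)·0 - 28·(-4) = 0 - (-112) = 112
Since det(C) ≠ 0, rank(C) = 2 and the system is completely controllable.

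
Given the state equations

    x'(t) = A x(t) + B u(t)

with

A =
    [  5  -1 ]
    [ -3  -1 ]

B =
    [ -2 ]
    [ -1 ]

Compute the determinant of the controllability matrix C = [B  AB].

AB = [[-9], [7]]
Controllability matrix C = [B  AB] = [[-2, -9], [-1, 7]]
det(C) = (-2)·7 - (-9)·(-1) = -14 - 9 = -23
Since det(C) ≠ 0, rank(C) = 2 and the system is completely controllable.

-23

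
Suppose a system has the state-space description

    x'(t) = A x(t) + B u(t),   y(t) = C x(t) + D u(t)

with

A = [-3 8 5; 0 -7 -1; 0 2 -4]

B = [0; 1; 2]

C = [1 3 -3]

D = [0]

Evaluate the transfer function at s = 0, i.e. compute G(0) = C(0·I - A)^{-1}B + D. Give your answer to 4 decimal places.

-0.3333

G(0) = C(-A)^{-1}B + D = -C A^{-1} B + D.
det A = -90, so A^{-1} = (1/-90)·adj(A) = [[-1/3, -7/15, -3/10], [0, -2/15, 1/30], [0, -1/15, -7/30]]
A^{-1} B = [-16/15, -1/15, -8/15]^T
C A^{-1} B = 1/3
G(0) = D - C A^{-1} B = 0 - (1/3) = -1/3 ≈ -0.3333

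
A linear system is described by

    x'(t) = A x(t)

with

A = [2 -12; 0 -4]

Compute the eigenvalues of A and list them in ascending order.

-4, 2

det(sI - A) = s^2 - (tr A)s + det A, with tr A = 2 + (-4) = -2 and det A = 2·(-4) - (-12)·0 = -8 - 0 = -8.
So p(s) = det(sI - A) = s^2 + 2s - 8.
Factor s^2 + 2s - 8: two numbers with sum -2 and product -8 are 2 and -4, so s^2 + 2s - 8 = (s - 2)(s + 4).
Hence p(s) = (s - 2) (s + 4), with roots -4, 2.
At least one eigenvalue has non-negative real part, so the system is not asymptotically stable.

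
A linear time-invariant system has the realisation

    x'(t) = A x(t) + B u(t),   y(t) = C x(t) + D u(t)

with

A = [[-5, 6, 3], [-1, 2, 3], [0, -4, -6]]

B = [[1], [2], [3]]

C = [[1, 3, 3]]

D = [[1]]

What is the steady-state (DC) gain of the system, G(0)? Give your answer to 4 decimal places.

9.7500

G(0) = C(-A)^{-1}B + D = -C A^{-1} B + D.
det A = -24, so A^{-1} = (1/-24)·adj(A) = [[0, -1, -1/2], [1/4, -5/4, -1/2], [-1/6, 5/6, 1/6]]
A^{-1} B = [-7/2, -15/4, 2]^T
C A^{-1} B = -35/4
G(0) = D - C A^{-1} B = 1 - (-35/4) = 39/4 ≈ 9.7500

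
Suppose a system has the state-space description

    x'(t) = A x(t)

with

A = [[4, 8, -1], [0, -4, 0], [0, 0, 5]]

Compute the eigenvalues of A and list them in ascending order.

det(sI - A) = s^3 - (tr A)s^2 + (M11 + M22 + M33)s - det A, where Mii is the 2×2 principal minor of A obtained by deleting row i and column i.
tr A = 4 + (-4) + 5 = 5; M11 = (-4)·5 - 0·0 = -20 - 0 = -20; M22 = 4·5 - (-1)·0 = 20 - 0 = 20; M33 = 4·(-4) - 8·0 = -16 - 0 = -16; sum of minors = -16.
det A = 4·((-4)·5 - 0·0) - 8·(0·5 - 0·0) + (-1)·(0·0 - (-4)·0) = 4·(-20) - 8·0 + (-1)·0 = -80.
So p(s) = det(sI - A) = s^3 - 5s^2 - 16s + 80.
Rational-root test: any integer root divides 80. Testing small divisors, s = -4 works: p(-4) = -64 + (-80) + 64 + 80 = 0, so (s + 4) is a factor.
Dividing, p(s) = (s + 4)(s^2 - 9s + 20).
Factor s^2 - 9s + 20: two numbers with sum 9 and product 20 are 5 and 4, so s^2 - 9s + 20 = (s - 5)(s - 4).
Hence p(s) = (s - 5) (s - 4) (s + 4), with roots -4, 4, 5.
At least one eigenvalue has non-negative real part, so the system is not asymptotically stable.

-4, 4, 5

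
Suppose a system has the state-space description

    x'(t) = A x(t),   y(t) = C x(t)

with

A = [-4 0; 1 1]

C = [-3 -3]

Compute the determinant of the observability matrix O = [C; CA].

CA = [[9, -3]]
Observability matrix O = [C; CA] = [[-3, -3], [9, -3]]
det(O) = (-3)·(-3) - (-3)·9 = 9 - (-27) = 36
Since det(O) ≠ 0, rank(O) = 2 and the system is completely observable.

36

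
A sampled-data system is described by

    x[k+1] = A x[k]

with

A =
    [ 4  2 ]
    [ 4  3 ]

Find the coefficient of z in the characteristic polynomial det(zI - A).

-7

For a 2×2 matrix, det(zI - A) = z^2 - (tr A)z + det A.
tr A = 7, det A = 4.
So p(z) = z^2 - 7z + 4.
The coefficient of z is -7.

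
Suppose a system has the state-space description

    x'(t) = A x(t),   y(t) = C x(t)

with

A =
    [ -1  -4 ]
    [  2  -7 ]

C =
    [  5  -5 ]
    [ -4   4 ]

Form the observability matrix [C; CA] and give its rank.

CA = [[-15, 15], [12, -12]]
Observability matrix O = [C; CA] = [[5, -5], [-4, 4], [-15, 15], [12, -12]]
Every row of O is a scalar multiple of row 1 = [5, -5] (multipliers 1, -4/5, -3, 12/5), so the rows span a one-dimensional space.
O ≠ 0, hence rank(O) = 1.
rank(O) = 1 < n = 2, so the pair (A, C) is not completely observable.

1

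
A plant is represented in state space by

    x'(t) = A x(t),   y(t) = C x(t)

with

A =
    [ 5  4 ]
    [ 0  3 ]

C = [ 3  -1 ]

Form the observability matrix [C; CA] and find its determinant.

42

CA = [[15, 9]]
Observability matrix O = [C; CA] = [[3, -1], [15, 9]]
det(O) = 3·9 - (-1)·15 = 27 - (-15) = 42
Since det(O) ≠ 0, rank(O) = 2 and the system is completely observable.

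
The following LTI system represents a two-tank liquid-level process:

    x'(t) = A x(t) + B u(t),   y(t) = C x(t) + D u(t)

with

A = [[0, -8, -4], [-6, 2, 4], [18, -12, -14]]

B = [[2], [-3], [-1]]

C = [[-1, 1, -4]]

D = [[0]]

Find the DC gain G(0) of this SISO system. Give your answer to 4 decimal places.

-56.8333

G(0) = C(-A)^{-1}B + D = -C A^{-1} B + D.
det A = -48, so A^{-1} = (1/-48)·adj(A) = [[-5/12, 4/3, 1/2], [1/4, -3/2, -1/2], [-3/4, 3, 1]]
A^{-1} B = [-16/3, 11/2, -23/2]^T
C A^{-1} B = 341/6
G(0) = D - C A^{-1} B = 0 - (341/6) = -341/6 ≈ -56.8333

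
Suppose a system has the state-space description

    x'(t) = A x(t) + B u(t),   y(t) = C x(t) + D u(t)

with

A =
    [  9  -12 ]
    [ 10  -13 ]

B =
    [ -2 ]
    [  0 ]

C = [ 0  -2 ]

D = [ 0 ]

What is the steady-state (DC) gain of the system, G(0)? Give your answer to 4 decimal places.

G(0) = C(-A)^{-1}B + D = -C A^{-1} B + D.
det A = 3, so A^{-1} = (1/3)·adj(A) = [[-13/3, 4], [-10/3, 3]]
A^{-1} B = [26/3, 20/3]^T
C A^{-1} B = -40/3
G(0) = D - C A^{-1} B = 0 - (-40/3) = 40/3 ≈ 13.3333

13.3333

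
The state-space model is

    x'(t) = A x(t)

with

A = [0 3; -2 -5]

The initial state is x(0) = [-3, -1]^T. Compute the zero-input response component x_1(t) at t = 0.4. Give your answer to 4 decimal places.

det(sI - A) = s^2 - (tr A)s + det A, with tr A = 0 + (-5) = -5 and det A = 0·(-5) - 3·(-2) = 0 - (-6) = 6.
So p(s) = det(sI - A) = s^2 + 5s + 6.
Factor s^2 + 5s + 6: two numbers with sum -5 and product 6 are -2 and -3, so s^2 + 5s + 6 = (s + 2)(s + 3).
Hence p(s) = (s + 2) (s + 3), with roots -3, -2.
The eigenvalues -3, -2 are distinct and real, so A is diagonalisable and x(t) = e^{At} x(0) = V diag(e^{λ_i t}) V^{-1} x(0), where the columns of V are the eigenvectors.
λ = -3: A - (-3)I = [[3, 3], [-2, -2]]. Row 1 gives 3·v1 + 3·v2 = 0, so take v_1 = [-1, 1]^T.
λ = -2: A - (-2)I = [[2, 3], [-2, -3]]. Row 1 gives 2·v1 + 3·v2 = 0, so take v_2 = [3, -2]^T.
V = [v_1 v_2] = [[-1, 3], [1, -2]] has det V = -1, so V^{-1} = adj(V)/det V = [[2, 3], [1, 1]].
Modal coordinates z(0) = V^{-1} x(0): 2·(-3) + 3·(-1) = -9; 1·(-3) + 1·(-1) = -4; so z(0) = [-9, -4]^T.
x_1(t) = Σ_i (v_i)_1 · z_i(0) · e^{λ_i t} (row 1 of V times the modal terms).
x_1(0.4) = (-1)·(-9)·e^{-3·0.4} + 3·(-4)·e^{-2·0.4} = 9·0.301194 + (-12)·0.449329 = -2.6812.

-2.6812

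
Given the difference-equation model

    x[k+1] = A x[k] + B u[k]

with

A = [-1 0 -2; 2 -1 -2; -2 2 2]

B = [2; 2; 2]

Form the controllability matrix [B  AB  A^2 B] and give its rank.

3

AB = [[-6], [-2], [4]]
A^2B = [[-2], [-18], [16]]
Controllability matrix C = [B  AB  A^2B] = [[2, -6, -2], [2, -2, -18], [2, 4, 16]]
det(C) = 2·((-2)·16 - (-18)·4) - (-6)·(2·16 - (-18)·2) + (-2)·(2·4 - (-2)·2) = 2·40 - (-6)·68 + (-2)·12 = 464 ≠ 0, so rank(C) = 3.
rank(C) = 3 = n, so the pair (A, B) is completely controllable.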